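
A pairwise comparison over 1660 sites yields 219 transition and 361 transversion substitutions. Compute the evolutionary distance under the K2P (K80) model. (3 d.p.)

P = 219/1660 ≈ 0.131928 and Q = 361/1660 ≈ 0.21747.
Under the Kimura two-parameter model, d = −½ ln(1 − 2P − Q) − ¼ ln(1 − 2Q).
1 − 2P − Q = 0.518674, giving −½ ln(0.518674) = 0.328240.
1 − 2Q = 0.56506, giving −¼ ln(0.56506) = 0.142706.
d = 0.328240 + 0.142706 = 0.470946.

0.471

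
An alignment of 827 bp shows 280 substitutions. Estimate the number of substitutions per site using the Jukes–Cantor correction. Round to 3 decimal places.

0.450

p = 280/827 ≈ 0.338573.
d = −(3/4) ln(1 − 4p/3) = −0.75 ln(1 − 0.451431) = −0.75 ln(0.548569)
  = −0.75 × (-0.600442) = 0.450332 substitutions/site.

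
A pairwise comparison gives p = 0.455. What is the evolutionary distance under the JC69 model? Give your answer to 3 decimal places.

d = −(3/4) ln(1 − 4p/3) = −0.75 ln(1 − 0.606667) = −0.75 ln(0.393333)
  = −0.75 × (-0.933099) = 0.699824 substitutions/site.

0.700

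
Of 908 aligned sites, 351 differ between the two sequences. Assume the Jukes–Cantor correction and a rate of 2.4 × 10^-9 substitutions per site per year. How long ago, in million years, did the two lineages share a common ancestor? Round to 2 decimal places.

113.20

p = 351/908 ≈ 0.386564.
d = −(3/4) ln(1 − 4p/3) = −0.75 ln(1 − 0.515419) = −0.75 ln(0.484581)
  = −0.75 × (-0.724471) = 0.543353 substitutions/site.
Under a molecular clock d = 2μt, so t = d/(2μ) = 0.543353 / (2 × 2.4 × 10^-9) = 113.20 million years.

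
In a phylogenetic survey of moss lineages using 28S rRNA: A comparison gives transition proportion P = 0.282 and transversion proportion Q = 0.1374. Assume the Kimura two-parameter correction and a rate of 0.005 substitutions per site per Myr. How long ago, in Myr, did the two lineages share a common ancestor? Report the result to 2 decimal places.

68.47

Under the Kimura two-parameter model, d = −½ ln(1 − 2P − Q) − ¼ ln(1 − 2Q).
1 − 2P − Q = 0.2986, giving −½ ln(0.2986) = 0.604325.
1 − 2Q = 0.7252, giving −¼ ln(0.7252) = 0.080327.
d = 0.604325 + 0.080327 = 0.684652.
Under a molecular clock d = 2μt, so t = d/(2μ) = 0.684652 / (2 × 0.005) = 68.47 Myr.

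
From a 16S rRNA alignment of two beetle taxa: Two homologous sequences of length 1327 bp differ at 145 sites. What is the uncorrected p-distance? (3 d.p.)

p = 145/1327 = 0.109269… ≈ 0.109 (to 3 d.p.).

0.109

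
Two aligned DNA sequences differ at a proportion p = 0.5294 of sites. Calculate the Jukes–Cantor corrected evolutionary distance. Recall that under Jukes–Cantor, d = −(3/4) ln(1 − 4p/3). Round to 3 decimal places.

0.918

d = −(3/4) ln(1 − 4p/3) = −0.75 ln(1 − 0.705867) = −0.75 ln(0.294133)
  = −0.75 × (-1.223723) = 0.917792 substitutions/site.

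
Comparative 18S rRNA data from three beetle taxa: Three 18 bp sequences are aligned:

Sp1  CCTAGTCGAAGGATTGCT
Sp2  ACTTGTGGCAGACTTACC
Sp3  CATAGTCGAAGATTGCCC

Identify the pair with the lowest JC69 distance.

Sp1–Sp2: 8/18 differ, p = 0.444, d = 0.673.
Sp1–Sp3: 6/18 differ, p = 0.333, d = 0.441.
Sp2–Sp3: 8/18 differ, p = 0.444, d = 0.673.
The smallest distance is between Sp1 and Sp3.

Sp1 and Sp3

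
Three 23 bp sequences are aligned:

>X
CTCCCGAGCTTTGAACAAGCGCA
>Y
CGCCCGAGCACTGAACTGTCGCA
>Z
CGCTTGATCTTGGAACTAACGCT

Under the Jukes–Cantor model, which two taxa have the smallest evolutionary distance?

X–Y: 6/23 differ, p = 0.261, d = 0.321.
X–Z: 8/23 differ, p = 0.348, d = 0.467.
Y–Z: 9/23 differ, p = 0.391, d = 0.553.
The smallest distance is between X and Y.

X and Y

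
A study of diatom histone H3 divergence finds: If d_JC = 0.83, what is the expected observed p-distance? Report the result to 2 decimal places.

0.50

p = (3/4)(1 − e^(−4d/3)) = 0.75 × (1 − e^(-1.106667)) = 0.75 × (1 − 0.330659) = 0.502006.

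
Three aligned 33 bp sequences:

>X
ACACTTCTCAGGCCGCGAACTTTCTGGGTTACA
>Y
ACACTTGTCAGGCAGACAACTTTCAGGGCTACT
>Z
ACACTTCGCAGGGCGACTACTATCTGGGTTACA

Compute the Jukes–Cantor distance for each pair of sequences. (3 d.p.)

d(X,Y) = 0.249, d(X,Z) = 0.208, d(Y,Z) = 0.339

X–Y: 7/33 sites differ → p ≈ 0.212121, d = −0.75 ln(1 − 0.282828) = 0.249330 ≈ 0.249.
X–Z: 6/33 sites differ → p ≈ 0.181818, d = −0.75 ln(1 − 0.242424) = 0.208224 ≈ 0.208.
Y–Z: 9/33 sites differ → p ≈ 0.272727, d = −0.75 ln(1 − 0.363636) = 0.338988 ≈ 0.339.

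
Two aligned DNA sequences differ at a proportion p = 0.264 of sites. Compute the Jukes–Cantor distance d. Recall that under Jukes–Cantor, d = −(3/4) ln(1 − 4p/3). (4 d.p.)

0.3254

d = −(3/4) ln(1 − 4p/3) = −0.75 ln(1 − 0.352) = −0.75 ln(0.648)
  = −0.75 × (-0.433865) = 0.325399 substitutions/site.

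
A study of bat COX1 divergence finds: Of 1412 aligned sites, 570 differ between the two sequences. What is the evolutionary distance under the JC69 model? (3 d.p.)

0.580

p = 570/1412 ≈ 0.403683.
d = −(3/4) ln(1 − 4p/3) = −0.75 ln(1 − 0.538244) = −0.75 ln(0.461756)
  = −0.75 × (-0.772719) = 0.579539 substitutions/site.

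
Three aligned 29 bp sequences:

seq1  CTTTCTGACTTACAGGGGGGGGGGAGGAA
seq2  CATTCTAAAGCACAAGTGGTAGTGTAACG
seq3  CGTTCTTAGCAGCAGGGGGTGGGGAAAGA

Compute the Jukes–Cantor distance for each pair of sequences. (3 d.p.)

d(seq1,seq2) = 0.878, d(seq1,seq3) = 0.462, d(seq2,seq3) = 0.683

seq1–seq2: 15/29 sites differ → p ≈ 0.517241, d = −0.75 ln(1 − 0.689655) = 0.877553 ≈ 0.878.
seq1–seq3: 10/29 sites differ → p ≈ 0.344828, d = −0.75 ln(1 − 0.459771) = 0.461822 ≈ 0.462.
seq2–seq3: 13/29 sites differ → p ≈ 0.448276, d = −0.75 ln(1 − 0.597701) = 0.682920 ≈ 0.683.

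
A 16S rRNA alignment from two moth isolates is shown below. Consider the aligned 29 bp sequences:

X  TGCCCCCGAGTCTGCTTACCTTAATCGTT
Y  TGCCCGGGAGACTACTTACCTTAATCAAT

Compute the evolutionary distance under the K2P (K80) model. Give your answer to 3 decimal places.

Of 29 sites, 2 differences are transitions and 4 are transversions, so P = 2/29 ≈ 0.068966 and Q = 4/29 ≈ 0.137931.
Under the Kimura two-parameter model, d = −½ ln(1 − 2P − Q) − ¼ ln(1 − 2Q).
1 − 2P − Q = 0.724137, giving −½ ln(0.724137) = 0.161387.
1 − 2Q = 0.724138, giving −¼ ln(0.724138) = 0.080693.
d = 0.161387 + 0.080693 = 0.242080.

0.242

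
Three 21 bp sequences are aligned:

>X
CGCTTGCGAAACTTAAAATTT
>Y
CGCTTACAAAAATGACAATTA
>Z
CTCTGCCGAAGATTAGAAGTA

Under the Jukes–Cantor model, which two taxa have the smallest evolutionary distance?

X–Y: 6/21 differ, p = 0.286, d = 0.360.
X–Z: 8/21 differ, p = 0.381, d = 0.532.
Y–Z: 8/21 differ, p = 0.381, d = 0.532.
The smallest distance is between X and Y.

X and Y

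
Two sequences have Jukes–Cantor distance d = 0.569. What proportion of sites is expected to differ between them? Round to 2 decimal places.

0.40

p = (3/4)(1 − e^(−4d/3)) = 0.75 × (1 − e^(-0.758667)) = 0.75 × (1 − 0.468290) = 0.398783.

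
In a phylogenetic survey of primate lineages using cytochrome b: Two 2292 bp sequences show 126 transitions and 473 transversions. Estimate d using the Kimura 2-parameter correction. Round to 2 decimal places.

0.32

P = 126/2292 ≈ 0.054974 and Q = 473/2292 ≈ 0.20637.
Under the Kimura two-parameter model, d = −½ ln(1 − 2P − Q) − ¼ ln(1 − 2Q).
1 − 2P − Q = 0.683682, giving −½ ln(0.683682) = 0.190131.
1 − 2Q = 0.58726, giving −¼ ln(0.58726) = 0.133072.
d = 0.190131 + 0.133072 = 0.323203.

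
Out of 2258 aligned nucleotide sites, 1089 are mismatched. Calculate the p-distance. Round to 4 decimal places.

0.4823

p = 1089/2258 = 0.482285… ≈ 0.4823 (to 4 d.p.).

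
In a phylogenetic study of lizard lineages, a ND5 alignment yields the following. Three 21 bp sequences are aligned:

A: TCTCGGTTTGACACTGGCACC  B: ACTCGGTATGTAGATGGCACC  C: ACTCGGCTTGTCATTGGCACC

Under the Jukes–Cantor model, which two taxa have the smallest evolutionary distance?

A–B: 6/21 differ, p = 0.286, d = 0.360.
A–C: 4/21 differ, p = 0.190, d = 0.220.
B–C: 5/21 differ, p = 0.238, d = 0.286.
The smallest distance is between A and C.

A and C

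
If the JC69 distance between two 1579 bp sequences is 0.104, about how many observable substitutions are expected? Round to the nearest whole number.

Invert JC69: p = (3/4)(1 − e^(−4d/3)) = 0.75 × (1 − e^(-0.138667)) = 0.75 × (1 − 0.870518) = 0.097112.
Expected differing sites = pL ≈ 0.097112 × 1579 = 153.339848 ≈ 153.

153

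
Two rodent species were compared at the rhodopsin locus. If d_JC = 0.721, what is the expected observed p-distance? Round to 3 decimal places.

0.463

p = (3/4)(1 − e^(−4d/3)) = 0.75 × (1 − e^(-0.961333)) = 0.75 × (1 − 0.382383) = 0.463213.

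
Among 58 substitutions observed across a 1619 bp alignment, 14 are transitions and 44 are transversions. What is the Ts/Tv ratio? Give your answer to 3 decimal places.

R = 14/44 = 0.318181… ≈ 0.318 (to 3 d.p.).

0.318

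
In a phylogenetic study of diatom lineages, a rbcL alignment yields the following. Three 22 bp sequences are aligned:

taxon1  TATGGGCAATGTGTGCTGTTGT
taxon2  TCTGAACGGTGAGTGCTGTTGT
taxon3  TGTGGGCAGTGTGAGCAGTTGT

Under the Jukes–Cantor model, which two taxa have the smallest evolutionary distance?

taxon1 and taxon3

taxon1–taxon2: 6/22 differ, p = 0.273, d = 0.339.
taxon1–taxon3: 4/22 differ, p = 0.182, d = 0.208.
taxon2–taxon3: 7/22 differ, p = 0.318, d = 0.414.
The smallest distance is between taxon1 and taxon3.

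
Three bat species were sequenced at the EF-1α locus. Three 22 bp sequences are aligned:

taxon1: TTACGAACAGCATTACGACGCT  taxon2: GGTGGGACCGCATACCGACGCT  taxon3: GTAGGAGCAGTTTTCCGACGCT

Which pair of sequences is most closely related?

taxon1 and taxon3

taxon1–taxon2: 8/22 differ, p = 0.364, d = 0.497.
taxon1–taxon3: 6/22 differ, p = 0.273, d = 0.339.
taxon2–taxon3: 8/22 differ, p = 0.364, d = 0.497.
The smallest distance is between taxon1 and taxon3.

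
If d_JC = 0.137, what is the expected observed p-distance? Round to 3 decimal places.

p = (3/4)(1 − e^(−4d/3)) = 0.75 × (1 − e^(-0.182667)) = 0.75 × (1 − 0.833046) = 0.125216.

0.125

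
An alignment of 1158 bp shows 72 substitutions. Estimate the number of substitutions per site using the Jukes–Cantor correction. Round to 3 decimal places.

0.065

p = 72/1158 ≈ 0.062176.
d = −(3/4) ln(1 − 4p/3) = −0.75 ln(1 − 0.082901) = −0.75 ln(0.917099)
  = −0.75 × (-0.086540) = 0.064905 substitutions/site.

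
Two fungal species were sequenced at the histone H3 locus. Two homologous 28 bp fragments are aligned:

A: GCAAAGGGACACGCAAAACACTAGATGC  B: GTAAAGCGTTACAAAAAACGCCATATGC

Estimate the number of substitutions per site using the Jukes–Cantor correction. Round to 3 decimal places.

The sequences differ at 9 of 28 sites (2, 7, 9, 10, 13, 14, 20, 22, 24), so p = 9/28 ≈ 0.321429.
d = −(3/4) ln(1 − 4p/3) = −0.75 ln(1 − 0.428572) = −0.75 ln(0.571428)
  = −0.75 × (-0.559617) = 0.419713 substitutions/site.

0.420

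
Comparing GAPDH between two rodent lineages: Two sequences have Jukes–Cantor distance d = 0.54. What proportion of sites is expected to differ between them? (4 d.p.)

0.3849

p = (3/4)(1 − e^(−4d/3)) = 0.75 × (1 − e^(-0.72)) = 0.75 × (1 − 0.486752) = 0.384936.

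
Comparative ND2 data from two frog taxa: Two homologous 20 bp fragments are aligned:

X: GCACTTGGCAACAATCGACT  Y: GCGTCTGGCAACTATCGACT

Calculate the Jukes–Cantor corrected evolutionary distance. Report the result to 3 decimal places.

0.233

The sequences differ at 4 of 20 sites (3, 4, 5, 13), so p = 4/20 = 0.2.
d = −(3/4) ln(1 − 4p/3) = −0.75 ln(1 − 0.266667) = −0.75 ln(0.733333)
  = −0.75 × (-0.310155) = 0.232616 substitutions/site.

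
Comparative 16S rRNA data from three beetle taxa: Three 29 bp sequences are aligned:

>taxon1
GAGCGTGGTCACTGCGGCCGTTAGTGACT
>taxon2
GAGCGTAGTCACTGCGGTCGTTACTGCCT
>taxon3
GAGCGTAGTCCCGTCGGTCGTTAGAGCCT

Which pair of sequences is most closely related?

taxon1–taxon2: 4/29 differ, p = 0.138, d = 0.152.
taxon1–taxon3: 7/29 differ, p = 0.241, d = 0.291.
taxon2–taxon3: 5/29 differ, p = 0.172, d = 0.196.
The smallest distance is between taxon1 and taxon2.

taxon1 and taxon2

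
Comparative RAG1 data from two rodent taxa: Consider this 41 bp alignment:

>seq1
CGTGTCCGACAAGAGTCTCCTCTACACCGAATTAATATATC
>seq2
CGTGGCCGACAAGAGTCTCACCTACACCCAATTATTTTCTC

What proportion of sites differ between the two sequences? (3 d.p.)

The sequences differ at 7 of 41 positions (sites 5, 20, 21, 29, 35, 37, 39).
p = 7/41 = 0.170731… ≈ 0.171 (to 3 d.p.).

0.171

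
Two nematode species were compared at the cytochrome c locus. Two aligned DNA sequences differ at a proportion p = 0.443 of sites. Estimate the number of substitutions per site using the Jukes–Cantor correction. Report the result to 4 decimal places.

d = −(3/4) ln(1 − 4p/3) = −0.75 ln(1 − 0.590667) = −0.75 ln(0.409333)
  = −0.75 × (-0.893226) = 0.669920 substitutions/site.

0.6699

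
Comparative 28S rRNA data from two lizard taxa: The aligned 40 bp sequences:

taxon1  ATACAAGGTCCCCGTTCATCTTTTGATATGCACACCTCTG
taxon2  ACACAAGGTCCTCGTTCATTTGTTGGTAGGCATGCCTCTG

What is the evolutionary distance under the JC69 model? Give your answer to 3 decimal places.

0.233

The sequences differ at 8 of 40 sites (2, 12, 20, 22, 26, 29, 33, 34), so p = 8/40 = 0.2.
d = −(3/4) ln(1 − 4p/3) = −0.75 ln(1 − 0.266667) = −0.75 ln(0.733333)
  = −0.75 × (-0.310155) = 0.232616 substitutions/site.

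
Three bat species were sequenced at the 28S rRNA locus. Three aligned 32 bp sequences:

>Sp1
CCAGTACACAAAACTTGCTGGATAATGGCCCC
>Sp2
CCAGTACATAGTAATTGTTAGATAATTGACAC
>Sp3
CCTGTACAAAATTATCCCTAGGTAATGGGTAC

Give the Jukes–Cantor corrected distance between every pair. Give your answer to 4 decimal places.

d(Sp1,Sp2) = 0.3525, d(Sp1,Sp3) = 0.5199, d(Sp2,Sp3) = 0.4598

Sp1–Sp2: 9/32 sites differ → p = 0.28125, d = −0.75 ln(1 − 0.375) = 0.352503 ≈ 0.3525.
Sp1–Sp3: 12/32 sites differ → p = 0.375, d = −0.75 ln(1 − 0.5) = 0.519860 ≈ 0.5199.
Sp2–Sp3: 11/32 sites differ → p = 0.34375, d = −0.75 ln(1 − 0.458333) = 0.459828 ≈ 0.4598.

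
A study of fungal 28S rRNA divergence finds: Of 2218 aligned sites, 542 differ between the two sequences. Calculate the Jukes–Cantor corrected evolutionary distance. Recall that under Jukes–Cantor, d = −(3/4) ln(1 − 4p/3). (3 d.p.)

0.296

p = 542/2218 ≈ 0.244364.
d = −(3/4) ln(1 − 4p/3) = −0.75 ln(1 − 0.325819) = −0.75 ln(0.674181)
  = −0.75 × (-0.394257) = 0.295693 substitutions/site.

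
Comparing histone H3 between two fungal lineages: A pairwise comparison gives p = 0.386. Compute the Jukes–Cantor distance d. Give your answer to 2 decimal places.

0.54

d = −(3/4) ln(1 − 4p/3) = −0.75 ln(1 − 0.514667) = −0.75 ln(0.485333)
  = −0.75 × (-0.722920) = 0.542190 substitutions/site.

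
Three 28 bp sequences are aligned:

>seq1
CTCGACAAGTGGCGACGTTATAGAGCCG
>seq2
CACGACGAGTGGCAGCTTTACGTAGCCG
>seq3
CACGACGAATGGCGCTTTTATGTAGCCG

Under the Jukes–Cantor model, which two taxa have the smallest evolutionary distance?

seq1–seq2: 8/28 differ, p = 0.286, d = 0.360.
seq1–seq3: 8/28 differ, p = 0.286, d = 0.360.
seq2–seq3: 5/28 differ, p = 0.179, d = 0.204.
The smallest distance is between seq2 and seq3.

seq2 and seq3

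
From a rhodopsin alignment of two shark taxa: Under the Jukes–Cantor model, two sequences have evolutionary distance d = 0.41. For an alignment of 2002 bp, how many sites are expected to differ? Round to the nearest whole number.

632

Invert JC69: p = (3/4)(1 − e^(−4d/3)) = 0.75 × (1 − e^(-0.546667)) = 0.75 × (1 − 0.578876) = 0.315843.
Expected differing sites = pL ≈ 0.315843 × 2002 = 632.317686 ≈ 632.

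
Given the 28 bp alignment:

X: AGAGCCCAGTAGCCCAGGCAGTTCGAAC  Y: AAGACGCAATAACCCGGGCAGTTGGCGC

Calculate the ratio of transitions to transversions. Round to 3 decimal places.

Transitions are A↔G and C↔T; transversions are all other mismatches.
Transitions: 7. Transversions: 3.
R = 7/3 = 2.333333… ≈ 2.333 (to 3 d.p.).

2.333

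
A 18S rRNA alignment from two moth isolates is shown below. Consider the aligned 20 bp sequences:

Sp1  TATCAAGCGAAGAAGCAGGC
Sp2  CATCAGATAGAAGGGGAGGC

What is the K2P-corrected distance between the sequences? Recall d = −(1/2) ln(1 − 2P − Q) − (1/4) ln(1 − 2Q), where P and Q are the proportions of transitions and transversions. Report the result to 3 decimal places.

1.524

Of 20 sites, 9 differences are transitions and 1 are transversions, so P = 9/20 = 0.45 and Q = 1/20 = 0.05.
Under the Kimura two-parameter model, d = −½ ln(1 − 2P − Q) − ¼ ln(1 − 2Q).
1 − 2P − Q = 0.05, giving −½ ln(0.05) = 1.497866.
1 − 2Q = 0.9, giving −¼ ln(0.9) = 0.026340.
d = 1.497866 + 0.026340 = 1.524206.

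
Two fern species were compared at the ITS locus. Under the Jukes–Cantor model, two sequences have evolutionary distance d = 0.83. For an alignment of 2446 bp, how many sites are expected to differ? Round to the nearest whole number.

Invert JC69: p = (3/4)(1 − e^(−4d/3)) = 0.75 × (1 − e^(-1.106667)) = 0.75 × (1 − 0.330659) = 0.502006.
Expected differing sites = pL ≈ 0.502006 × 2446 = 1227.906676 ≈ 1228.

1228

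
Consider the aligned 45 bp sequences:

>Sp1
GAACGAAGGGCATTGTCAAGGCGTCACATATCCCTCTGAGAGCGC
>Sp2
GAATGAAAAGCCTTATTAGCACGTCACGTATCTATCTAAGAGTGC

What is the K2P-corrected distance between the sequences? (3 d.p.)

Of 45 sites, 11 differences are transitions and 3 are transversions, so P = 11/45 ≈ 0.244444 and Q = 3/45 ≈ 0.066667.
Under the Kimura two-parameter model, d = −½ ln(1 − 2P − Q) − ¼ ln(1 − 2Q).
1 − 2P − Q = 0.444445, giving −½ ln(0.444445) = 0.405464.
1 − 2Q = 0.866666, giving −¼ ln(0.866666) = 0.035775.
d = 0.405464 + 0.035775 = 0.441239.

0.441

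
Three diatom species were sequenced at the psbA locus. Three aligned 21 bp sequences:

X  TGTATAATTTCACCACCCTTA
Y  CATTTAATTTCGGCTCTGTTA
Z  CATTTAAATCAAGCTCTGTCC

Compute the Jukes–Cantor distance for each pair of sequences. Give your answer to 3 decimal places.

X–Y: 8/21 sites differ → p ≈ 0.380952, d = −0.75 ln(1 − 0.507936) = 0.531860 ≈ 0.532.
X–Z: 12/21 sites differ → p ≈ 0.571429, d = −0.75 ln(1 − 0.761905) = 1.076314 ≈ 1.076.
Y–Z: 6/21 sites differ → p ≈ 0.285714, d = −0.75 ln(1 − 0.380952) = 0.359679 ≈ 0.360.

d(X,Y) = 0.532, d(X,Z) = 1.076, d(Y,Z) = 0.360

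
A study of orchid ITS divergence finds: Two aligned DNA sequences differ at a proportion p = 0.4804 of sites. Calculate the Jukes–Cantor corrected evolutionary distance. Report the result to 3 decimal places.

d = −(3/4) ln(1 − 4p/3) = −0.75 ln(1 − 0.640533) = −0.75 ln(0.359467)
  = −0.75 × (-1.023133) = 0.767350 substitutions/site.

0.767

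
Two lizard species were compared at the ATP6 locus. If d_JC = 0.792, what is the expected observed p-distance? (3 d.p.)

0.489

p = (3/4)(1 − e^(−4d/3)) = 0.75 × (1 − e^(-1.056)) = 0.75 × (1 − 0.347844) = 0.489117.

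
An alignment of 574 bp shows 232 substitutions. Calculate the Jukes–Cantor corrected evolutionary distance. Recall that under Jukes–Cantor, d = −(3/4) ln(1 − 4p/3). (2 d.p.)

p = 232/574 ≈ 0.404181.
d = −(3/4) ln(1 − 4p/3) = −0.75 ln(1 − 0.538908) = −0.75 ln(0.461092)
  = −0.75 × (-0.774158) = 0.580619 substitutions/site.

0.58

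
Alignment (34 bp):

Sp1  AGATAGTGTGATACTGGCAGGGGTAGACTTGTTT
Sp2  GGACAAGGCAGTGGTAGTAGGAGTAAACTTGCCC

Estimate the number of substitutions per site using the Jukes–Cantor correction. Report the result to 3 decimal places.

0.741

The sequences differ at 16 of 34 sites, so p = 16/34 ≈ 0.470588.
d = −(3/4) ln(1 − 4p/3) = −0.75 ln(1 − 0.627451) = −0.75 ln(0.372549)
  = −0.75 × (-0.987387) = 0.740540 substitutions/site.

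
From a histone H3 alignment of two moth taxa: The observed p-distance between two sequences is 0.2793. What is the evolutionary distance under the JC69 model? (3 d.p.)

d = −(3/4) ln(1 − 4p/3) = −0.75 ln(1 − 0.3724) = −0.75 ln(0.6276)
  = −0.75 × (-0.465852) = 0.349389 substitutions/site.

0.349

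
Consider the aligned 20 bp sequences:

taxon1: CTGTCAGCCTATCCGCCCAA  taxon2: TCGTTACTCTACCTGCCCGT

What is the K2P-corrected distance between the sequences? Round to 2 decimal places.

0.86

Of 20 sites, 7 differences are transitions and 2 are transversions, so P = 7/20 = 0.35 and Q = 2/20 = 0.1.
Under the Kimura two-parameter model, d = −½ ln(1 − 2P − Q) − ¼ ln(1 − 2Q).
1 − 2P − Q = 0.2, giving −½ ln(0.2) = 0.804719.
1 − 2Q = 0.8, giving −¼ ln(0.8) = 0.055786.
d = 0.804719 + 0.055786 = 0.860505.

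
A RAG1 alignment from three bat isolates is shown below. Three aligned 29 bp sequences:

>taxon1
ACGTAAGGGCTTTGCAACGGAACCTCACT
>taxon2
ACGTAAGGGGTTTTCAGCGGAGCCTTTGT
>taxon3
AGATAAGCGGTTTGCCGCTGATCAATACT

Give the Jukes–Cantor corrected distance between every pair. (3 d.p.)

taxon1–taxon2: 7/29 sites differ → p ≈ 0.241379, d = −0.75 ln(1 − 0.321839) = 0.291278 ≈ 0.291.
taxon1–taxon3: 11/29 sites differ → p ≈ 0.37931, d = −0.75 ln(1 − 0.505747) = 0.528531 ≈ 0.529.
taxon2–taxon3: 11/29 sites differ → p ≈ 0.37931, d = −0.75 ln(1 − 0.505747) = 0.528531 ≈ 0.529.

d(taxon1,taxon2) = 0.291, d(taxon1,taxon3) = 0.529, d(taxon2,taxon3) = 0.529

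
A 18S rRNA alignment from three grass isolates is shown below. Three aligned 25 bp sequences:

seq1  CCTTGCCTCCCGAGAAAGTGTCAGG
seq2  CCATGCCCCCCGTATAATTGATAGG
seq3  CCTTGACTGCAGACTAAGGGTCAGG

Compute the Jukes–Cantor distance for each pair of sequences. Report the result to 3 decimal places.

d(seq1,seq2) = 0.417, d(seq1,seq3) = 0.289, d(seq2,seq3) = 0.663

seq1–seq2: 8/25 sites differ → p = 0.32, d = −0.75 ln(1 − 0.426667) = 0.417216 ≈ 0.417.
seq1–seq3: 6/25 sites differ → p = 0.24, d = −0.75 ln(1 − 0.32) = 0.289247 ≈ 0.289.
seq2–seq3: 11/25 sites differ → p = 0.44, d = −0.75 ln(1 − 0.586667) = 0.662626 ≈ 0.663.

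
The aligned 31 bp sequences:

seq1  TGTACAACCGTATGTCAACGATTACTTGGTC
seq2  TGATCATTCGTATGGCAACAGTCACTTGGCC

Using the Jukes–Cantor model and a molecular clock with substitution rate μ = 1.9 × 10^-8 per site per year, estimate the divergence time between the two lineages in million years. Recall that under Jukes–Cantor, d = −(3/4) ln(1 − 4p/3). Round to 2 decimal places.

9.66

The sequences differ at 9 of 31 sites (3, 4, 7, 8, 15, 20, 21, 23, 30), so p = 9/31 ≈ 0.290323.
d = −(3/4) ln(1 − 4p/3) = −0.75 ln(1 − 0.387097) = −0.75 ln(0.612903)
  = −0.75 × (-0.489549) = 0.367162 substitutions/site.
Under a molecular clock d = 2μt, so t = d/(2μ) = 0.367162 / (2 × 1.9 × 10^-8) = 9.66 million years.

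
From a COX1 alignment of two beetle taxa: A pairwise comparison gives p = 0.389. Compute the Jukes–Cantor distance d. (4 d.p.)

0.5484

d = −(3/4) ln(1 − 4p/3) = −0.75 ln(1 − 0.518667) = −0.75 ln(0.481333)
  = −0.75 × (-0.731196) = 0.548397 substitutions/site.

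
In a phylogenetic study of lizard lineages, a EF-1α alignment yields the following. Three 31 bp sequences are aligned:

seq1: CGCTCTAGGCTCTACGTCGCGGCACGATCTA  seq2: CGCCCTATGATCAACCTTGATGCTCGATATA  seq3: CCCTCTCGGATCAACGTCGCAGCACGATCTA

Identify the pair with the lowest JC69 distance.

seq1 and seq3

seq1–seq2: 10/31 differ, p = 0.323, d = 0.422.
seq1–seq3: 5/31 differ, p = 0.161, d = 0.182.
seq2–seq3: 10/31 differ, p = 0.323, d = 0.422.
The smallest distance is between seq1 and seq3.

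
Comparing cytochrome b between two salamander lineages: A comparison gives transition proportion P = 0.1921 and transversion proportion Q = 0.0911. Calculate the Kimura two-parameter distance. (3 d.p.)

0.373

Under the Kimura two-parameter model, d = −½ ln(1 − 2P − Q) − ¼ ln(1 − 2Q).
1 − 2P − Q = 0.5247, giving −½ ln(0.5247) = 0.322464.
1 − 2Q = 0.8178, giving −¼ ln(0.8178) = 0.050284.
d = 0.322464 + 0.050284 = 0.372748.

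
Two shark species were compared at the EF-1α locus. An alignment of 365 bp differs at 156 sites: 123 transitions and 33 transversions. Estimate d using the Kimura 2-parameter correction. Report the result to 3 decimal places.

P = 123/365 ≈ 0.336986 and Q = 33/365 ≈ 0.090411.
Under the Kimura two-parameter model, d = −½ ln(1 − 2P − Q) − ¼ ln(1 − 2Q).
1 − 2P − Q = 0.235617, giving −½ ln(0.235617) = 0.722774.
1 − 2Q = 0.819178, giving −¼ ln(0.819178) = 0.049863.
d = 0.722774 + 0.049863 = 0.772637.

0.773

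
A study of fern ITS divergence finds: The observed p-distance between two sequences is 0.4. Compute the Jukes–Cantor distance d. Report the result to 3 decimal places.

0.572

d = −(3/4) ln(1 − 4p/3) = −0.75 ln(1 − 0.533333) = −0.75 ln(0.466667)
  = −0.75 × (-0.762139) = 0.571604 substitutions/site.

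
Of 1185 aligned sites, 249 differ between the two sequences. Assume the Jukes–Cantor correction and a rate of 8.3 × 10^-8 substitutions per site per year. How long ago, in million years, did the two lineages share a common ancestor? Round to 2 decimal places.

1.49

p = 249/1185 ≈ 0.210127.
d = −(3/4) ln(1 − 4p/3) = −0.75 ln(1 − 0.280169) = −0.75 ln(0.719831)
  = −0.75 × (-0.328739) = 0.246554 substitutions/site.
Under a molecular clock d = 2μt, so t = d/(2μ) = 0.246554 / (2 × 8.3 × 10^-8) = 1.49 million years.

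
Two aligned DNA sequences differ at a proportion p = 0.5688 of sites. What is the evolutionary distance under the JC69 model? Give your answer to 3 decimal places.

d = −(3/4) ln(1 − 4p/3) = −0.75 ln(1 − 0.7584) = −0.75 ln(0.2416)
  = −0.75 × (-1.420472) = 1.065354 substitutions/site.

1.065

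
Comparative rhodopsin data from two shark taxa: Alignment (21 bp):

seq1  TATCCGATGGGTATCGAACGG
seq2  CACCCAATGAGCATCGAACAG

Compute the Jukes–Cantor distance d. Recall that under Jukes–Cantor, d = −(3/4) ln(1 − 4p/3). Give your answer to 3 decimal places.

The sequences differ at 6 of 21 sites (1, 3, 6, 10, 12, 20), so p = 6/21 ≈ 0.285714.
d = −(3/4) ln(1 − 4p/3) = −0.75 ln(1 − 0.380952) = −0.75 ln(0.619048)
  = −0.75 × (-0.479572) = 0.359679 substitutions/site.

0.360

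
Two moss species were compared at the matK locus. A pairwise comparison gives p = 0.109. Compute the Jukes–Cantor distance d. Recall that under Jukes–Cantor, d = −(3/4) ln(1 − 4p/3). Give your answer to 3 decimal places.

d = −(3/4) ln(1 − 4p/3) = −0.75 ln(1 − 0.145333) = −0.75 ln(0.854667)
  = −0.75 × (-0.157043) = 0.117782 substitutions/site.

0.118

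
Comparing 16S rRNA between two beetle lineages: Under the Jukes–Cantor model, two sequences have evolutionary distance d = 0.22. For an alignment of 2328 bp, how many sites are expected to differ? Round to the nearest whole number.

Invert JC69: p = (3/4)(1 − e^(−4d/3)) = 0.75 × (1 − e^(-0.293333)) = 0.75 × (1 − 0.745774) = 0.190670.
Expected differing sites = pL ≈ 0.190670 × 2328 = 443.87976 ≈ 444.

444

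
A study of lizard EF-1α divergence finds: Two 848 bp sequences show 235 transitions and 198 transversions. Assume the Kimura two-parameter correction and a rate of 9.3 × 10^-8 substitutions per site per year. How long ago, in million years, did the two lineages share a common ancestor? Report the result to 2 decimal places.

P = 235/848 ≈ 0.277123 and Q = 198/848 ≈ 0.233491.
Under the Kimura two-parameter model, d = −½ ln(1 − 2P − Q) − ¼ ln(1 − 2Q).
1 − 2P − Q = 0.212263, giving −½ ln(0.212263) = 0.774965.
1 − 2Q = 0.533018, giving −¼ ln(0.533018) = 0.157300.
d = 0.774965 + 0.157300 = 0.932265.
Under a molecular clock d = 2μt, so t = d/(2μ) = 0.932265 / (2 × 9.3 × 10^-8) = 5.01 million years.

5.01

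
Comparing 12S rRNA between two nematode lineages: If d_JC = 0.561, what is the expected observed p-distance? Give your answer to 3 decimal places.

p = (3/4)(1 − e^(−4d/3)) = 0.75 × (1 − e^(-0.748)) = 0.75 × (1 − 0.473312) = 0.395016.

0.395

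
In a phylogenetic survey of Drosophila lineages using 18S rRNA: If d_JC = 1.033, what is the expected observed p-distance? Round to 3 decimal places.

0.561

p = (3/4)(1 − e^(−4d/3)) = 0.75 × (1 − e^(-1.377333)) = 0.75 × (1 − 0.252250) = 0.560813.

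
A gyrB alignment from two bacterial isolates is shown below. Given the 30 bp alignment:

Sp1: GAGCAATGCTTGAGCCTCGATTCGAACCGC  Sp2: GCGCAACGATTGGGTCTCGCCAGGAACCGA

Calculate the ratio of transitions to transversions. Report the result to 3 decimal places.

0.667

Transitions are A↔G and C↔T; transversions are all other mismatches.
Transitions: 4. Transversions: 6.
R = 4/6 = 0.666666… ≈ 0.667 (to 3 d.p.).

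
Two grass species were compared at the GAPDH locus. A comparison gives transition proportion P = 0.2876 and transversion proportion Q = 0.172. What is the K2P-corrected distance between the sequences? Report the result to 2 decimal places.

Under the Kimura two-parameter model, d = −½ ln(1 − 2P − Q) − ¼ ln(1 − 2Q).
1 − 2P − Q = 0.2528, giving −½ ln(0.2528) = 0.687578.
1 − 2Q = 0.656, giving −¼ ln(0.656) = 0.105399.
d = 0.687578 + 0.105399 = 0.792977.

0.79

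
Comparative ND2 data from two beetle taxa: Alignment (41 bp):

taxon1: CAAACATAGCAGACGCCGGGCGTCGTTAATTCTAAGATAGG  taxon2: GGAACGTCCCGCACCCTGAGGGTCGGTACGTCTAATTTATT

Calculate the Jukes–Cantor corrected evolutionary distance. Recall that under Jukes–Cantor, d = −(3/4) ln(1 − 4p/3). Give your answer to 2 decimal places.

The sequences differ at 18 of 41 sites, so p = 18/41 ≈ 0.439024.
d = −(3/4) ln(1 − 4p/3) = −0.75 ln(1 − 0.585365) = −0.75 ln(0.414635)
  = −0.75 × (-0.880357) = 0.660268 substitutions/site.

0.66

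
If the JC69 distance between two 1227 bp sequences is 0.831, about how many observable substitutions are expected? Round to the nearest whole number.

616

Invert JC69: p = (3/4)(1 − e^(−4d/3)) = 0.75 × (1 − e^(-1.108)) = 0.75 × (1 − 0.330219) = 0.502336.
Expected differing sites = pL ≈ 0.502336 × 1227 = 616.366272 ≈ 616.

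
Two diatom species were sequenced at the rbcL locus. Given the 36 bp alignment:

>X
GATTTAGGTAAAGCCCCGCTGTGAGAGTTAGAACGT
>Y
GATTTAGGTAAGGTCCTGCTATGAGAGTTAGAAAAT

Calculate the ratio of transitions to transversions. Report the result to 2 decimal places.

5.00

Transitions are A↔G and C↔T; transversions are all other mismatches.
Transitions: 5. Transversions: 1.
R = 5/1 = 5.00.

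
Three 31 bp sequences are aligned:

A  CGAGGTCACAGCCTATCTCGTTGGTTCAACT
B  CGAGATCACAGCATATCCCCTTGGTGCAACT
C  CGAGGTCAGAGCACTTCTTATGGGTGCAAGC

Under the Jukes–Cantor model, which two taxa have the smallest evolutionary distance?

A–B: 5/31 differ, p = 0.161, d = 0.182.
A–C: 10/31 differ, p = 0.323, d = 0.422.
B–C: 10/31 differ, p = 0.323, d = 0.422.
The smallest distance is between A and B.

A and B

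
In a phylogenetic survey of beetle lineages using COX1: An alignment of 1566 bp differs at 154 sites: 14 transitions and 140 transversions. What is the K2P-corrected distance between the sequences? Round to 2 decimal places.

P = 14/1566 ≈ 0.00894 and Q = 140/1566 ≈ 0.0894.
Under the Kimura two-parameter model, d = −½ ln(1 − 2P − Q) − ¼ ln(1 − 2Q).
1 − 2P − Q = 0.89272, giving −½ ln(0.89272) = 0.056741.
1 − 2Q = 0.8212, giving −¼ ln(0.8212) = 0.049247.
d = 0.056741 + 0.049247 = 0.105988.

0.11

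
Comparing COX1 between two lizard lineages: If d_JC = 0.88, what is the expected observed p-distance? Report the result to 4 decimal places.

p = (3/4)(1 − e^(−4d/3)) = 0.75 × (1 − e^(-1.173333)) = 0.75 × (1 − 0.309334) = 0.518000.

0.5180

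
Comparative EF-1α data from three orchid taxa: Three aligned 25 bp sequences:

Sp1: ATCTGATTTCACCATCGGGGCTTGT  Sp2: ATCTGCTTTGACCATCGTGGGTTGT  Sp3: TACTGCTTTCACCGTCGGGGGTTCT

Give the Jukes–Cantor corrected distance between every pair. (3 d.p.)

Sp1–Sp2: 4/25 sites differ → p = 0.16, d = −0.75 ln(1 − 0.213333) = 0.179963 ≈ 0.180.
Sp1–Sp3: 6/25 sites differ → p = 0.24, d = −0.75 ln(1 − 0.32) = 0.289247 ≈ 0.289.
Sp2–Sp3: 6/25 sites differ → p = 0.24, d = −0.75 ln(1 − 0.32) = 0.289247 ≈ 0.289.

d(Sp1,Sp2) = 0.180, d(Sp1,Sp3) = 0.289, d(Sp2,Sp3) = 0.289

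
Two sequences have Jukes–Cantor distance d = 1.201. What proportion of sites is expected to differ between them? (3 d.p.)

p = (3/4)(1 − e^(−4d/3)) = 0.75 × (1 − e^(-1.601333)) = 0.75 × (1 − 0.201628) = 0.598779.

0.599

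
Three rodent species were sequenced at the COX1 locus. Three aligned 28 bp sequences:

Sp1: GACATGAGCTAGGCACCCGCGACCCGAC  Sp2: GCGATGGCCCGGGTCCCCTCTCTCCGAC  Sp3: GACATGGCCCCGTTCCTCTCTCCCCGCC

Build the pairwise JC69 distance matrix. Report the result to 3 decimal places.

Sp1–Sp2: 12/28 sites differ → p ≈ 0.428571, d = −0.75 ln(1 − 0.571428) = 0.635472 ≈ 0.635.
Sp1–Sp3: 12/28 sites differ → p ≈ 0.428571, d = −0.75 ln(1 − 0.571428) = 0.635472 ≈ 0.635.
Sp2–Sp3: 7/28 sites differ → p = 0.25, d = −0.75 ln(1 − 0.333333) = 0.304098 ≈ 0.304.

d(Sp1,Sp2) = 0.635, d(Sp1,Sp3) = 0.635, d(Sp2,Sp3) = 0.304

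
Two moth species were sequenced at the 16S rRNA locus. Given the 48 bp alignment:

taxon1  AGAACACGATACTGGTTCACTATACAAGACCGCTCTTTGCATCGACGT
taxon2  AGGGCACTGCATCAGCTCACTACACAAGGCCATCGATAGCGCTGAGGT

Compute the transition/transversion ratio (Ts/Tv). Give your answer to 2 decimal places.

3.20

Transitions are A↔G and C↔T; transversions are all other mismatches.
Transitions: 16. Transversions: 5.
R = 16/5 = 3.20.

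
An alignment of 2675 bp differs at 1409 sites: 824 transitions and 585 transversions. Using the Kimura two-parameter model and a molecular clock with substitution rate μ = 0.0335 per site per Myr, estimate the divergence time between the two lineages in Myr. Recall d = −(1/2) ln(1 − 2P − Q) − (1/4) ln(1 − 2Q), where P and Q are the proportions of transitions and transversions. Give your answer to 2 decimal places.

15.58

P = 824/2675 ≈ 0.308037 and Q = 585/2675 ≈ 0.218692.
Under the Kimura two-parameter model, d = −½ ln(1 − 2P − Q) − ¼ ln(1 − 2Q).
1 − 2P − Q = 0.165234, giving −½ ln(0.165234) = 0.900196.
1 − 2Q = 0.562616, giving −¼ ln(0.562616) = 0.143789.
d = 0.900196 + 0.143789 = 1.043985.
Under a molecular clock d = 2μt, so t = d/(2μ) = 1.043985 / (2 × 0.0335) = 15.58 Myr.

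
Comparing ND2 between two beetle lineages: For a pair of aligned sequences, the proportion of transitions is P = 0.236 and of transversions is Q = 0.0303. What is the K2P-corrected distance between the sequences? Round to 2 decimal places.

Under the Kimura two-parameter model, d = −½ ln(1 − 2P − Q) − ¼ ln(1 − 2Q).
1 − 2P − Q = 0.4977, giving −½ ln(0.4977) = 0.348879.
1 − 2Q = 0.9394, giving −¼ ln(0.9394) = 0.015628.
d = 0.348879 + 0.015628 = 0.364507.

0.36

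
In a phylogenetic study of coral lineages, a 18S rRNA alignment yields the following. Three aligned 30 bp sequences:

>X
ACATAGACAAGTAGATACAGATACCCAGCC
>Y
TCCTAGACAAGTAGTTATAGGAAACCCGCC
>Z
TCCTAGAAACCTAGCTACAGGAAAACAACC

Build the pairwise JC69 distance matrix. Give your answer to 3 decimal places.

d(X,Y) = 0.330, d(X,Z) = 0.503, d(Y,Z) = 0.330

X–Y: 8/30 sites differ → p ≈ 0.266667, d = −0.75 ln(1 − 0.355556) = 0.329526 ≈ 0.330.
X–Z: 11/30 sites differ → p ≈ 0.366667, d = −0.75 ln(1 − 0.488889) = 0.503376 ≈ 0.503.
Y–Z: 8/30 sites differ → p ≈ 0.266667, d = −0.75 ln(1 − 0.355556) = 0.329526 ≈ 0.330.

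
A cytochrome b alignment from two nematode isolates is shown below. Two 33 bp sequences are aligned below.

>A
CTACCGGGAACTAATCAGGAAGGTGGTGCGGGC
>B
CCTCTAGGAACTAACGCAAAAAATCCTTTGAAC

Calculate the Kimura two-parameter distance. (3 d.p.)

1.057

Of 33 sites, 11 differences are transitions and 6 are transversions, so P = 11/33 ≈ 0.333333 and Q = 6/33 ≈ 0.181818.
Under the Kimura two-parameter model, d = −½ ln(1 − 2P − Q) − ¼ ln(1 − 2Q).
1 − 2P − Q = 0.151516, giving −½ ln(0.151516) = 0.943532.
1 − 2Q = 0.636364, giving −¼ ln(0.636364) = 0.112996.
d = 0.943532 + 0.112996 = 1.056528.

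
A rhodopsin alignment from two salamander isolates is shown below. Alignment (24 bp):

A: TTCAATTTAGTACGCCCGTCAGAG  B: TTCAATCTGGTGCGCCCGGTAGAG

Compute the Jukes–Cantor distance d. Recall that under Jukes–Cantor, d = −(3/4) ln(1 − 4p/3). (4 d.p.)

The sequences differ at 5 of 24 sites (7, 9, 12, 19, 20), so p = 5/24 ≈ 0.208333.
d = −(3/4) ln(1 − 4p/3) = −0.75 ln(1 − 0.277777) = −0.75 ln(0.722223)
  = −0.75 × (-0.325421) = 0.244066 substitutions/site.

0.2441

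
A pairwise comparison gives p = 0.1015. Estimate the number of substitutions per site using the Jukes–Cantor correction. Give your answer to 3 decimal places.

d = −(3/4) ln(1 − 4p/3) = −0.75 ln(1 − 0.135333) = −0.75 ln(0.864667)
  = −0.75 × (-0.145411) = 0.109058 substitutions/site.

0.109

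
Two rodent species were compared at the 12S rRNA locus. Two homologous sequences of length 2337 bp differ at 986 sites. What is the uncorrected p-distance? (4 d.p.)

0.4219

p = 986/2337 = 0.421908… ≈ 0.4219 (to 4 d.p.).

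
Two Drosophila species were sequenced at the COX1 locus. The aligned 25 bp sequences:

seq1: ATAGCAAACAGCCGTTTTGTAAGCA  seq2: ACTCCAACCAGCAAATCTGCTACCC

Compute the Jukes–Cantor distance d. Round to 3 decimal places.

0.766

The sequences differ at 12 of 25 sites, so p = 12/25 = 0.48.
d = −(3/4) ln(1 − 4p/3) = −0.75 ln(1 − 0.64) = −0.75 ln(0.36)
  = −0.75 × (-1.021651) = 0.766238 substitutions/site.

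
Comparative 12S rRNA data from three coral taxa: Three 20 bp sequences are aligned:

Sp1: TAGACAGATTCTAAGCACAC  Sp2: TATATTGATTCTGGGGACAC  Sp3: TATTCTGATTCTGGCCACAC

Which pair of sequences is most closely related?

Sp2 and Sp3

Sp1–Sp2: 6/20 differ, p = 0.300, d = 0.383.
Sp1–Sp3: 6/20 differ, p = 0.300, d = 0.383.
Sp2–Sp3: 4/20 differ, p = 0.200, d = 0.233.
The smallest distance is between Sp2 and Sp3.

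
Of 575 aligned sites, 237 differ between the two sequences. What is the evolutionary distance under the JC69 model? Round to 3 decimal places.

0.598

p = 237/575 ≈ 0.412174.
d = −(3/4) ln(1 − 4p/3) = −0.75 ln(1 − 0.549565) = −0.75 ln(0.450435)
  = −0.75 × (-0.797541) = 0.598156 substitutions/site.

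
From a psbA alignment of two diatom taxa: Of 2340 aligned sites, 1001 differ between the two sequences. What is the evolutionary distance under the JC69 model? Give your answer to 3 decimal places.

0.634

p = 1001/2340 ≈ 0.427778.
d = −(3/4) ln(1 − 4p/3) = −0.75 ln(1 − 0.570371) = −0.75 ln(0.429629)
  = −0.75 × (-0.844833) = 0.633625 substitutions/site.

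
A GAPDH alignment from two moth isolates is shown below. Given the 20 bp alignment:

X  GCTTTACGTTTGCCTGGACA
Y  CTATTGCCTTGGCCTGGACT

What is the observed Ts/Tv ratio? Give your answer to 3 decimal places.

Transitions are A↔G and C↔T; transversions are all other mismatches.
Transitions: 2. Transversions: 5.
R = 2/5 = 0.400.

0.400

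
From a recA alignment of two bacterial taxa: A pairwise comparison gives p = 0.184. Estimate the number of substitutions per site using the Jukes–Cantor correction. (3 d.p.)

d = −(3/4) ln(1 − 4p/3) = −0.75 ln(1 − 0.245333) = −0.75 ln(0.754667)
  = −0.75 × (-0.281479) = 0.211109 substitutions/site.

0.211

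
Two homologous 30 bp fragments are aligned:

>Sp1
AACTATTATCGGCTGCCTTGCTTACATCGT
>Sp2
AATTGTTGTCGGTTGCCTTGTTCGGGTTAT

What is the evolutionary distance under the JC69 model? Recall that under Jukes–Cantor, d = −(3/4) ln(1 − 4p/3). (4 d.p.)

The sequences differ at 11 of 30 sites, so p = 11/30 ≈ 0.366667.
d = −(3/4) ln(1 − 4p/3) = −0.75 ln(1 − 0.488889) = −0.75 ln(0.511111)
  = −0.75 × (-0.671168) = 0.503376 substitutions/site.

0.5034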